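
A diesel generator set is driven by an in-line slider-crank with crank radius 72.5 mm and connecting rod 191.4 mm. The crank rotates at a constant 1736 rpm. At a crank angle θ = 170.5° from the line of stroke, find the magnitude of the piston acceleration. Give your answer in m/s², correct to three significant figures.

ω = 2π·1736/60 = 181.8 rad/s
x(θ) = r cosθ + √(L² − r² sin²θ); with ω constant, a = ω²·d²x/dθ².
d²x/dθ² = −r cosθ − r²(cos2θ)/√u − r⁴ sin²2θ/(4u^{3/2}),  u = L² − r² sin²θ = 0.0364908 m².
Substituting r = 0.0725 m, L = 0.1914 m, θ = 170.5°: d²x/dθ² = +0.045384 m.
a = ω²·d²x/dθ² = (181.8)²·(+0.045384) = +1499.9 m/s²;  |a| = 1499.9 m/s².

1500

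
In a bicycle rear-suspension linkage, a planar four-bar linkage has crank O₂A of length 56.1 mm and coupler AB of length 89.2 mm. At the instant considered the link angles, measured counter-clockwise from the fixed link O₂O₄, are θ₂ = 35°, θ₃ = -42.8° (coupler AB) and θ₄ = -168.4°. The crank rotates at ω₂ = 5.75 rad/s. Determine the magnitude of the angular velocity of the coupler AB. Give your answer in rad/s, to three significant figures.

1.77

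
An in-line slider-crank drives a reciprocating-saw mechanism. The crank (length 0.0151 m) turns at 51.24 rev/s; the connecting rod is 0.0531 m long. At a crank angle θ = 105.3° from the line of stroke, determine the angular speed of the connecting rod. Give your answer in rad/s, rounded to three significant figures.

25.1

ω = 322 rad/s (converted from 51.24 rev/s).
The rod makes angle φ with the slider axis where L sinφ = r sinθ; differentiating, L cosφ·φ̇ = r ω cosθ.
L cosφ = √(L² − r² sin²θ) = 0.051063 m.
|ω_rod| = r ω |cosθ| / √(L² − r² sin²θ) = 0.0151·322·0.26387/0.051063 = 25.122 rad/s.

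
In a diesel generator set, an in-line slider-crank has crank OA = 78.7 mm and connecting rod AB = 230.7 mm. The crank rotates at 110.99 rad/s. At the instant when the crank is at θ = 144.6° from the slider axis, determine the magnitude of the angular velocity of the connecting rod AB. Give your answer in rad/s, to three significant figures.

31.5

ω = 111 rad/s
The rod makes angle φ with the slider axis where L sinφ = r sinθ; differentiating, L cosφ·φ̇ = r ω cosθ.
L cosφ = √(L² − r² sin²θ) = 0.22615 m.
|ω_rod| = r ω |cosθ| / √(L² − r² sin²θ) = 0.0787·111·0.81513/0.22615 = 31.484 rad/s.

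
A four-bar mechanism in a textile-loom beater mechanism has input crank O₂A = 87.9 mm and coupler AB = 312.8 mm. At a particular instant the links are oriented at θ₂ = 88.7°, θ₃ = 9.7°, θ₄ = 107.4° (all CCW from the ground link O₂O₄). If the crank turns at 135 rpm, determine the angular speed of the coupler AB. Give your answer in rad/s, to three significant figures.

1.29

ω₂ = 14.14 rad/s (from 135 rpm).
Differentiating the loop-closure r₂e^{iθ₂}+r₃e^{iθ₃}=r₁+r₄e^{iθ₄} gives r₂ω₂e^{iθ₂}+r₃ω₃e^{iθ₃}=r₄ω₄e^{iθ₄}.
Eliminating the other unknown: ω₃ = r₂ω₂ sin(θ₄−θ₂) / [r₃ sin(θ₃−θ₄)].
Numerator sine = +0.32061; denominator sine = -0.99098.
Result = 0.0879·14.14·(+0.32061) / (0.3128·(-0.99098)) = -1.2853 rad/s; magnitude 1.2853 rad/s.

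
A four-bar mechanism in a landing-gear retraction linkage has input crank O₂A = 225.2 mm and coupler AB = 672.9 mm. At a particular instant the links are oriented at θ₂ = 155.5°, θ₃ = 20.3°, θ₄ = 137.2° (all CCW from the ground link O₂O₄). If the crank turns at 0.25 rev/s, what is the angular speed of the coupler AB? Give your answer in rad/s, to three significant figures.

ω₂ = 1.571 rad/s (from 0.25 rev/s).
Differentiating the loop-closure r₂e^{iθ₂}+r₃e^{iθ₃}=r₁+r₄e^{iθ₄} gives r₂ω₂e^{iθ₂}+r₃ω₃e^{iθ₃}=r₄ω₄e^{iθ₄}.
Eliminating the other unknown: ω₃ = r₂ω₂ sin(θ₄−θ₂) / [r₃ sin(θ₃−θ₄)].
Numerator sine = -0.31399; denominator sine = -0.89180.
Result = 0.2252·1.571·(-0.31399) / (0.6729·(-0.89180)) = +0.18509 rad/s; magnitude 0.18509 rad/s.

0.185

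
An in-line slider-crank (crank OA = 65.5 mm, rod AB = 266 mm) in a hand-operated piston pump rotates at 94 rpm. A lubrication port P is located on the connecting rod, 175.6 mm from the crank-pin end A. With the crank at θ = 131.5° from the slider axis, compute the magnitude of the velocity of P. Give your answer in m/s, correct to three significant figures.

0.454

ω = 9.844 rad/s.  Crank-pin speed |V_A| = rω = 0.64476 m/s, perpendicular to OA.
Rod angle: sinφ = −(r/L) sinθ ⇒ φ = -10.628°; ω_rod = −rω cosθ/√(L²−r²sin²θ) = +1.6342 rad/s.
V_P = V_A + ω_rod × AP, with AP = 0.1756 m along the rod.
Components: V_Px = −rω sinθ − a·ω_rod·sinφ = -0.42997 m/s;  V_Py = rω cosθ + a·ω_rod·cosφ = -0.14519 m/s.
|V_P| = √(V_Px² + V_Py²) = 0.45383 m/s.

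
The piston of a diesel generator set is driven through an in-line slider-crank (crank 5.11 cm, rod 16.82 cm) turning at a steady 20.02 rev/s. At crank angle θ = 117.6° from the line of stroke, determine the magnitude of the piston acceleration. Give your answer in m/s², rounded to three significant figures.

ω = 2π·20 = 125.8 rad/s
x(θ) = r cosθ + √(L² − r² sin²θ); with ω constant, a = ω²·d²x/dθ².
d²x/dθ² = −r cosθ − r²(cos2θ)/√u − r⁴ sin²2θ/(4u^{3/2}),  u = L² − r² sin²θ = 0.0262405 m².
Substituting r = 0.0511 m, L = 0.1682 m, θ = 117.6°: d²x/dθ² = +0.032604 m.
a = ω²·d²x/dθ² = (125.8)²·(+0.032604) = +515.89 m/s²;  |a| = 515.89 m/s².

516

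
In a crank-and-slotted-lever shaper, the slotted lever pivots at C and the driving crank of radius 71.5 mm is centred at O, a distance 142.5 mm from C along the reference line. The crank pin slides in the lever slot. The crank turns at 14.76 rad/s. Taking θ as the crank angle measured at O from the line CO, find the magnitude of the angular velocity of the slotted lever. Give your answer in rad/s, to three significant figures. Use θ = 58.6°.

4.27

ω = 14.76 rad/s
Crank pin A relative to C: A = (d + r cosθ, r sinθ); lever angle φ = atan2(r sinθ, d + r cosθ).
Differentiating tanφ: φ̇ = rω(d cosθ + r)/(d² + r² + 2dr cosθ).
d² + r² + 2dr cosθ = |CA|² = 0.0360354 m²;  d cosθ + r = +0.14574 m.
|ω_lever| = |0.0715·14.76·+0.14574| / 0.0360354 = 4.2683 rad/s.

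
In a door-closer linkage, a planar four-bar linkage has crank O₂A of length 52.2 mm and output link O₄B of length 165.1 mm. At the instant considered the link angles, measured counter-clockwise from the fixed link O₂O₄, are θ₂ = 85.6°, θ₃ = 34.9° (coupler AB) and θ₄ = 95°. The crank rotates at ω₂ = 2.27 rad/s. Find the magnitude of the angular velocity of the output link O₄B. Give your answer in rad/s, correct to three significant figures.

ω₂ = 2.27 rad/s
Differentiating the loop-closure r₂e^{iθ₂}+r₃e^{iθ₃}=r₁+r₄e^{iθ₄} gives r₂ω₂e^{iθ₂}+r₃ω₃e^{iθ₃}=r₄ω₄e^{iθ₄}.
Eliminating the other unknown: ω₄ = r₂ω₂ sin(θ₂−θ₃) / [r₄ sin(θ₄−θ₃)].
Numerator sine = +0.77384; denominator sine = +0.86690.
Result = 0.0522·2.27·(+0.77384) / (0.1651·(+0.86690)) = +0.64067 rad/s; magnitude 0.64067 rad/s.

0.641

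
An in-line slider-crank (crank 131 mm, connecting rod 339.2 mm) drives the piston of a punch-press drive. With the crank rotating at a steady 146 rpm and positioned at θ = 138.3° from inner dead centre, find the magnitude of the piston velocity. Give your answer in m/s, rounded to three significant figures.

ω = 2π·146/60 = 15.29 rad/s
For an in-line slider-crank, x = r cosθ + √(L² − r² sin²θ), so v = −rω sinθ·[1 + r cosθ/√(L² − r² sin²θ)].
With r = 0.131 m, L = 0.3392 m, θ = 138.3°: √(L² − r² sin²θ) = 0.32781 m.
v = −0.131·15.29·0.66523·[1 + 0.131·-0.74664/0.32781] = -0.93483 m/s.
|v| = 0.93483 m/s.

0.935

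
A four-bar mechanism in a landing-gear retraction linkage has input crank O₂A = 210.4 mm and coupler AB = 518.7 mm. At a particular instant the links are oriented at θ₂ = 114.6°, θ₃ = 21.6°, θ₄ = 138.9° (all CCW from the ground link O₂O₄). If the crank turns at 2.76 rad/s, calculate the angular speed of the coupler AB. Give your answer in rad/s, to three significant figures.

0.518

ω₂ = 2.76 rad/s
Differentiating the loop-closure r₂e^{iθ₂}+r₃e^{iθ₃}=r₁+r₄e^{iθ₄} gives r₂ω₂e^{iθ₂}+r₃ω₃e^{iθ₃}=r₄ω₄e^{iθ₄}.
Eliminating the other unknown: ω₃ = r₂ω₂ sin(θ₄−θ₂) / [r₃ sin(θ₃−θ₄)].
Numerator sine = +0.41151; denominator sine = -0.88862.
Result = 0.2104·2.76·(+0.41151) / (0.5187·(-0.88862)) = -0.51845 rad/s; magnitude 0.51845 rad/s.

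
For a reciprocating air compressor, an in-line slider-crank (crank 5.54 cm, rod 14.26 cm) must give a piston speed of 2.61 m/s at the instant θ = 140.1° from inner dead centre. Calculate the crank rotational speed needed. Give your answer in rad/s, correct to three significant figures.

106

For an in-line slider-crank, |v_piston| = rω|sinθ|·[1 + r cosθ/√(L² − r² sin²θ)].
With r = 0.0554 m, L = 0.1426 m, θ = 140.1°: the bracketed kinematic factor |dx/dθ| = 0.0246 m.
ω = v/|dx/dθ| = 2.61/0.0246 = 106.1 rad/s.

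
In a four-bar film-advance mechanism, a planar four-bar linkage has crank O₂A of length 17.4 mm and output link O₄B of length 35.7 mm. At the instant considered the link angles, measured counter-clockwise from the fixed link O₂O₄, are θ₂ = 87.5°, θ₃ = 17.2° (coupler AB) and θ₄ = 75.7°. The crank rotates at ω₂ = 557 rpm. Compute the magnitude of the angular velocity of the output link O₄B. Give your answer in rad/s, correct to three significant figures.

ω₂ = 58.33 rad/s (from 557 rpm).
Differentiating the loop-closure r₂e^{iθ₂}+r₃e^{iθ₃}=r₁+r₄e^{iθ₄} gives r₂ω₂e^{iθ₂}+r₃ω₃e^{iθ₃}=r₄ω₄e^{iθ₄}.
Eliminating the other unknown: ω₄ = r₂ω₂ sin(θ₂−θ₃) / [r₄ sin(θ₄−θ₃)].
Numerator sine = +0.94147; denominator sine = +0.85264.
Result = 0.0174·58.33·(+0.94147) / (0.0357·(+0.85264)) = +31.391 rad/s; magnitude 31.391 rad/s.

31.4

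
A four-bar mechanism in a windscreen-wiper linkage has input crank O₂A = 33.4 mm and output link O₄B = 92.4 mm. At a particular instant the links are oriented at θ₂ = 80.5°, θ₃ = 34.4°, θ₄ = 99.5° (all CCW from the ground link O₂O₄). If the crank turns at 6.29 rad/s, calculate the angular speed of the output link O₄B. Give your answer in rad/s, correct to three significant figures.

1.81

ω₂ = 6.29 rad/s
Differentiating the loop-closure r₂e^{iθ₂}+r₃e^{iθ₃}=r₁+r₄e^{iθ₄} gives r₂ω₂e^{iθ₂}+r₃ω₃e^{iθ₃}=r₄ω₄e^{iθ₄}.
Eliminating the other unknown: ω₄ = r₂ω₂ sin(θ₂−θ₃) / [r₄ sin(θ₄−θ₃)].
Numerator sine = +0.72055; denominator sine = +0.90704.
Result = 0.0334·6.29·(+0.72055) / (0.0924·(+0.90704)) = +1.8062 rad/s; magnitude 1.8062 rad/s.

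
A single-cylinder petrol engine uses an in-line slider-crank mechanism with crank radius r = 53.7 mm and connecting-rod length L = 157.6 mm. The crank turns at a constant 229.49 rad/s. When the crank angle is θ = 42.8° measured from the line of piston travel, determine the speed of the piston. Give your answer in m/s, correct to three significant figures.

10.5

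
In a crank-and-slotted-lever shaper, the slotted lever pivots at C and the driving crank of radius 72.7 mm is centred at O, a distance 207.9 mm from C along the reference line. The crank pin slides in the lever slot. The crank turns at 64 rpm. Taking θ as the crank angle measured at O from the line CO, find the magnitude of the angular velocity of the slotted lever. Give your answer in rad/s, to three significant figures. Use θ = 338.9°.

1.69

ω = 6.702 rad/s (from 64 rpm).
Crank pin A relative to C: A = (d + r cosθ, r sinθ); lever angle φ = atan2(r sinθ, d + r cosθ).
Differentiating tanφ: φ̇ = rω(d cosθ + r)/(d² + r² + 2dr cosθ).
d² + r² + 2dr cosθ = |CA|² = 0.0767096 m²;  d cosθ + r = +0.26666 m.
|ω_lever| = |0.0727·6.702·+0.26666| / 0.0767096 = 1.6938 rad/s.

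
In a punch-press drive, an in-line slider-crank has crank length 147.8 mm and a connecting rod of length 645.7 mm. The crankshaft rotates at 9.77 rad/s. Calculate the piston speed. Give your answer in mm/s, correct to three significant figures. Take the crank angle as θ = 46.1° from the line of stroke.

1210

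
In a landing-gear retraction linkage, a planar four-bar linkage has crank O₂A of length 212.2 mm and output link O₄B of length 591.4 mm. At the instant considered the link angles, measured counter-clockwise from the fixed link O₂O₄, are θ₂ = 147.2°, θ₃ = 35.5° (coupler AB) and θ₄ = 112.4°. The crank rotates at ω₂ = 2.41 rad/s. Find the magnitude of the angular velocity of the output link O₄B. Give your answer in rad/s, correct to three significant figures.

0.825

ω₂ = 2.41 rad/s
Differentiating the loop-closure r₂e^{iθ₂}+r₃e^{iθ₃}=r₁+r₄e^{iθ₄} gives r₂ω₂e^{iθ₂}+r₃ω₃e^{iθ₃}=r₄ω₄e^{iθ₄}.
Eliminating the other unknown: ω₄ = r₂ω₂ sin(θ₂−θ₃) / [r₄ sin(θ₄−θ₃)].
Numerator sine = +0.92913; denominator sine = +0.97398.
Result = 0.2122·2.41·(+0.92913) / (0.5914·(+0.97398)) = +0.82492 rad/s; magnitude 0.82492 rad/s.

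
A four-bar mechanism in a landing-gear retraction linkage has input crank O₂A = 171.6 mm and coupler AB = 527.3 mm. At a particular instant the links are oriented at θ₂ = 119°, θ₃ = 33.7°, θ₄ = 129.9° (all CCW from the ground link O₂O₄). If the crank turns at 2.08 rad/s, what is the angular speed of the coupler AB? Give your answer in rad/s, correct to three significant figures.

ω₂ = 2.08 rad/s
Differentiating the loop-closure r₂e^{iθ₂}+r₃e^{iθ₃}=r₁+r₄e^{iθ₄} gives r₂ω₂e^{iθ₂}+r₃ω₃e^{iθ₃}=r₄ω₄e^{iθ₄}.
Eliminating the other unknown: ω₃ = r₂ω₂ sin(θ₄−θ₂) / [r₃ sin(θ₃−θ₄)].
Numerator sine = +0.18910; denominator sine = -0.99415.
Result = 0.1716·2.08·(+0.18910) / (0.5273·(-0.99415)) = -0.12875 rad/s; magnitude 0.12875 rad/s.

0.129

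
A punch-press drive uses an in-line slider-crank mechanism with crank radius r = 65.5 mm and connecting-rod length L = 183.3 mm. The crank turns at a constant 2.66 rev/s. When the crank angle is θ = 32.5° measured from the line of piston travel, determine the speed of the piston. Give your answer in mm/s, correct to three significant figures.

769

ω = 2π·2.66 = 16.71 rad/s
For an in-line slider-crank, x = r cosθ + √(L² − r² sin²θ), so v = −rω sinθ·[1 + r cosθ/√(L² − r² sin²θ)].
With r = 0.0655 m, L = 0.1833 m, θ = 32.5°: √(L² − r² sin²θ) = 0.17989 m.
v = −0.0655·16.71·0.53730·[1 + 0.0655·0.84339/0.17989] = -0.76882 m/s.
|v| = 0.76882 m/s = 768.82 mm/s.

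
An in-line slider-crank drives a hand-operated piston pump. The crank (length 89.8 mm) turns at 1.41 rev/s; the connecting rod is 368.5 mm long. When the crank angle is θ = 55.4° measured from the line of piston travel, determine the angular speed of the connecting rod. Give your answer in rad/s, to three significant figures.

ω = 8.859 rad/s (converted from 1.41 rev/s).
The rod makes angle φ with the slider axis where L sinφ = r sinθ; differentiating, L cosφ·φ̇ = r ω cosθ.
L cosφ = √(L² − r² sin²θ) = 0.36101 m.
|ω_rod| = r ω |cosθ| / √(L² − r² sin²θ) = 0.0898·8.859·0.56784/0.36101 = 1.2514 rad/s.

1.25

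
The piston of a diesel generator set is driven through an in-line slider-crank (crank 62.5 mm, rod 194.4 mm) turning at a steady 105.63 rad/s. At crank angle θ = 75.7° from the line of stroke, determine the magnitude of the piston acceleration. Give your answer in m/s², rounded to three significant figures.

33.4

ω = 105.6 rad/s
x(θ) = r cosθ + √(L² − r² sin²θ); with ω constant, a = ω²·d²x/dθ².
d²x/dθ² = −r cosθ − r²(cos2θ)/√u − r⁴ sin²2θ/(4u^{3/2}),  u = L² − r² sin²θ = 0.0341234 m².
Substituting r = 0.0625 m, L = 0.1944 m, θ = 75.7°: d²x/dθ² = +0.00299 m.
a = ω²·d²x/dθ² = (105.6)²·(+0.00299) = +33.361 m/s²;  |a| = 33.361 m/s².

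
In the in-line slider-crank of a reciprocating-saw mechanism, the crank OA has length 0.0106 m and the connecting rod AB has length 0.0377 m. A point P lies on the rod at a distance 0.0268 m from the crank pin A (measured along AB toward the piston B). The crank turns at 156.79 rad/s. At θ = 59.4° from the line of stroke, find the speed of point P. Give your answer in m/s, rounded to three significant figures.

ω = 156.8 rad/s.  Crank-pin speed |V_A| = rω = 1.662 m/s, perpendicular to OA.
Rod angle: sinφ = −(r/L) sinθ ⇒ φ = -14.005°; ω_rod = −rω cosθ/√(L²−r²sin²θ) = -23.128 rad/s.
V_P = V_A + ω_rod × AP, with AP = 0.0268 m along the rod.
Components: V_Px = −rω sinθ − a·ω_rod·sinφ = -1.5805 m/s;  V_Py = rω cosθ + a·ω_rod·cosφ = +0.2446 m/s.
|V_P| = √(V_Px² + V_Py²) = 1.5994 m/s.

1.60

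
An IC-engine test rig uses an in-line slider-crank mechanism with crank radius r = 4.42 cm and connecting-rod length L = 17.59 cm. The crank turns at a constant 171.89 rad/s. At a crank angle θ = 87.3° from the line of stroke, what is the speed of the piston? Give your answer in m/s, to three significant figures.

7.68

ω = 171.9 rad/s
For an in-line slider-crank, x = r cosθ + √(L² − r² sin²θ), so v = −rω sinθ·[1 + r cosθ/√(L² − r² sin²θ)].
With r = 0.0442 m, L = 0.1759 m, θ = 87.3°: √(L² − r² sin²θ) = 0.17027 m.
v = −0.0442·171.9·0.99889·[1 + 0.0442·0.04711/0.17027] = -7.6819 m/s.
|v| = 7.6819 m/s.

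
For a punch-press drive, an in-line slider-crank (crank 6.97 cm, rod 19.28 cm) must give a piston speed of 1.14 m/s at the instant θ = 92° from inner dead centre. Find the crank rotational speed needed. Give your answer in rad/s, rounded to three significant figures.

16.6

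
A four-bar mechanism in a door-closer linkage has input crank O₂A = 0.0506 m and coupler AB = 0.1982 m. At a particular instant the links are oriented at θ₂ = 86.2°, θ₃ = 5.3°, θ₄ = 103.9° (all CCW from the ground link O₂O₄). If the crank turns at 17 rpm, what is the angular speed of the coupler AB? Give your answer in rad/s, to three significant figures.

ω₂ = 1.78 rad/s (from 17 rpm).
Differentiating the loop-closure r₂e^{iθ₂}+r₃e^{iθ₃}=r₁+r₄e^{iθ₄} gives r₂ω₂e^{iθ₂}+r₃ω₃e^{iθ₃}=r₄ω₄e^{iθ₄}.
Eliminating the other unknown: ω₃ = r₂ω₂ sin(θ₄−θ₂) / [r₃ sin(θ₃−θ₄)].
Numerator sine = +0.30403; denominator sine = -0.98876.
Result = 0.0506·1.78·(+0.30403) / (0.1982·(-0.98876)) = -0.13975 rad/s; magnitude 0.13975 rad/s.

0.140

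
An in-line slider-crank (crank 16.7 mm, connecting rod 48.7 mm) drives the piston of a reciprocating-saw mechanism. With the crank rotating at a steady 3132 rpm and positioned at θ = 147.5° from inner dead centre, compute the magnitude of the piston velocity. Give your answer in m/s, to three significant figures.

ω = 2π·3132/60 = 328 rad/s
For an in-line slider-crank, x = r cosθ + √(L² − r² sin²θ), so v = −rω sinθ·[1 + r cosθ/√(L² − r² sin²θ)].
With r = 0.0167 m, L = 0.0487 m, θ = 147.5°: √(L² − r² sin²θ) = 0.047866 m.
v = −0.0167·328·0.53730·[1 + 0.0167·-0.84339/0.047866] = -2.077 m/s.
|v| = 2.077 m/s.

2.08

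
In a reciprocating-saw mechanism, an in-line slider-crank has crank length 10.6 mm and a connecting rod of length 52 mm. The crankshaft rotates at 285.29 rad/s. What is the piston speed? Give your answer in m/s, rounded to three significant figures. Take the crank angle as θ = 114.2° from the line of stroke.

2.52

ω = 285.3 rad/s
For an in-line slider-crank, x = r cosθ + √(L² − r² sin²θ), so v = −rω sinθ·[1 + r cosθ/√(L² − r² sin²θ)].
With r = 0.0106 m, L = 0.052 m, θ = 114.2°: √(L² − r² sin²θ) = 0.051093 m.
v = −0.0106·285.3·0.91212·[1 + 0.0106·-0.40992/0.051093] = -2.5237 m/s.
|v| = 2.5237 m/s.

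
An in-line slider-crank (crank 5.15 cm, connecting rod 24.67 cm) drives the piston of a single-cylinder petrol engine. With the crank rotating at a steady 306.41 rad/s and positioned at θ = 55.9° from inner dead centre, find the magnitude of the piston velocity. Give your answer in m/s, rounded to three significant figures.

14.6

ω = 306.4 rad/s
For an in-line slider-crank, x = r cosθ + √(L² − r² sin²θ), so v = −rω sinθ·[1 + r cosθ/√(L² − r² sin²θ)].
With r = 0.0515 m, L = 0.2467 m, θ = 55.9°: √(L² − r² sin²θ) = 0.24299 m.
v = −0.0515·306.4·0.82806·[1 + 0.0515·0.56064/0.24299] = -14.62 m/s.
|v| = 14.62 m/s.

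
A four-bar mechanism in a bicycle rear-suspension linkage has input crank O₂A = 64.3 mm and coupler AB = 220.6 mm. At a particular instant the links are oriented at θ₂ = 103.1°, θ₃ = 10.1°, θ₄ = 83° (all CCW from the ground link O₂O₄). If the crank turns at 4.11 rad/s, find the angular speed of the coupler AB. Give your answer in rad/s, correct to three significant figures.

ω₂ = 4.11 rad/s
Differentiating the loop-closure r₂e^{iθ₂}+r₃e^{iθ₃}=r₁+r₄e^{iθ₄} gives r₂ω₂e^{iθ₂}+r₃ω₃e^{iθ₃}=r₄ω₄e^{iθ₄}.
Eliminating the other unknown: ω₃ = r₂ω₂ sin(θ₄−θ₂) / [r₃ sin(θ₃−θ₄)].
Numerator sine = -0.34366; denominator sine = -0.95579.
Result = 0.0643·4.11·(-0.34366) / (0.2206·(-0.95579)) = +0.43074 rad/s; magnitude 0.43074 rad/s.

0.431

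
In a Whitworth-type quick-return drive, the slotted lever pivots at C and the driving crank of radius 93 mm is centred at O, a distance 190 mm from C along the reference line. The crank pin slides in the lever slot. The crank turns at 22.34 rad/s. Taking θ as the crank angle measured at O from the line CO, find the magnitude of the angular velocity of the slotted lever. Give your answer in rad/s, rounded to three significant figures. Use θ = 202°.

14.4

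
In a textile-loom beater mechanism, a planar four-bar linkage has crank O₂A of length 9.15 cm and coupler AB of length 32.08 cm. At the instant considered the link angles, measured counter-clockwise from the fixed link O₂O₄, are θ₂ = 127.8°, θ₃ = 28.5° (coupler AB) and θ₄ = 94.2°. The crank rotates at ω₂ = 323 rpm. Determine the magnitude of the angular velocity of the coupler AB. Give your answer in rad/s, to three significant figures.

ω₂ = 33.82 rad/s (from 323 rpm).
Differentiating the loop-closure r₂e^{iθ₂}+r₃e^{iθ₃}=r₁+r₄e^{iθ₄} gives r₂ω₂e^{iθ₂}+r₃ω₃e^{iθ₃}=r₄ω₄e^{iθ₄}.
Eliminating the other unknown: ω₃ = r₂ω₂ sin(θ₄−θ₂) / [r₃ sin(θ₃−θ₄)].
Numerator sine = -0.55339; denominator sine = -0.91140.
Result = 0.0915·33.82·(-0.55339) / (0.3208·(-0.91140)) = +5.8579 rad/s; magnitude 5.8579 rad/s.

5.86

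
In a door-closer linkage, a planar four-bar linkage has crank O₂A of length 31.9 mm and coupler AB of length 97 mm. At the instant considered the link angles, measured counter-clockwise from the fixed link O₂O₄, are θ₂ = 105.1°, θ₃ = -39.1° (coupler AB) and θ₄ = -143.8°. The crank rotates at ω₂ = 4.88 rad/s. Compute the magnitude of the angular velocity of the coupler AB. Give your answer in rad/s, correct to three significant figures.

ω₂ = 4.88 rad/s
Differentiating the loop-closure r₂e^{iθ₂}+r₃e^{iθ₃}=r₁+r₄e^{iθ₄} gives r₂ω₂e^{iθ₂}+r₃ω₃e^{iθ₃}=r₄ω₄e^{iθ₄}.
Eliminating the other unknown: ω₃ = r₂ω₂ sin(θ₄−θ₂) / [r₃ sin(θ₃−θ₄)].
Numerator sine = +0.93295; denominator sine = +0.96727.
Result = 0.0319·4.88·(+0.93295) / (0.097·(+0.96727)) = +1.5479 rad/s; magnitude 1.5479 rad/s.

1.55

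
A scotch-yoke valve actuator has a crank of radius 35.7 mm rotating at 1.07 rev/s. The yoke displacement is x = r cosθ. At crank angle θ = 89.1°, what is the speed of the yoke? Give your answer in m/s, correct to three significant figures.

ω = 6.723 rad/s (from 1.07 rev/s).
x = r cosθ ⇒ ẋ = −rω sinθ.
|v| = rω|sinθ| = 0.0357·6.723·|sin 89.1°| = 0.23998 m/s.

0.240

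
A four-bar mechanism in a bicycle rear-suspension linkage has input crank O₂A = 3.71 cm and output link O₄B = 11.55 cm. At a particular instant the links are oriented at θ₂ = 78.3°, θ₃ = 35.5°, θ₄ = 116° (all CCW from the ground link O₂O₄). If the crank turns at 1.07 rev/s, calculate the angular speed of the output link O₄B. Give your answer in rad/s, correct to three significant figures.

1.49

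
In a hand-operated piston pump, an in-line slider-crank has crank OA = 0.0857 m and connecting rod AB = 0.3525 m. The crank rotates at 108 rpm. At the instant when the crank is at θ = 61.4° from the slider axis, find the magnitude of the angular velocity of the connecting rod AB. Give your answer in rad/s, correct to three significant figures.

1.35

ω = 11.31 rad/s (converted from 108 rpm).
The rod makes angle φ with the slider axis where L sinφ = r sinθ; differentiating, L cosφ·φ̇ = r ω cosθ.
L cosφ = √(L² − r² sin²θ) = 0.34438 m.
|ω_rod| = r ω |cosθ| / √(L² − r² sin²θ) = 0.0857·11.31·0.47869/0.34438 = 1.3473 rad/s.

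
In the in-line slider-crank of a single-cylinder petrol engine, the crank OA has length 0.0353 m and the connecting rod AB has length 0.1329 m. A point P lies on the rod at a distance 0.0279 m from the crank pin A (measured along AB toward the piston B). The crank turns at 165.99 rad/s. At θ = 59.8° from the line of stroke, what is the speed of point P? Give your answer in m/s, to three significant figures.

ω = 166 rad/s.  Crank-pin speed |V_A| = rω = 5.8594 m/s, perpendicular to OA.
Rod angle: sinφ = −(r/L) sinθ ⇒ φ = -13.271°; ω_rod = −rω cosθ/√(L²−r²sin²θ) = -22.786 rad/s.
V_P = V_A + ω_rod × AP, with AP = 0.0279 m along the rod.
Components: V_Px = −rω sinθ − a·ω_rod·sinφ = -5.2101 m/s;  V_Py = rω cosθ + a·ω_rod·cosφ = +2.3287 m/s.
|V_P| = √(V_Px² + V_Py²) = 5.7068 m/s.

5.71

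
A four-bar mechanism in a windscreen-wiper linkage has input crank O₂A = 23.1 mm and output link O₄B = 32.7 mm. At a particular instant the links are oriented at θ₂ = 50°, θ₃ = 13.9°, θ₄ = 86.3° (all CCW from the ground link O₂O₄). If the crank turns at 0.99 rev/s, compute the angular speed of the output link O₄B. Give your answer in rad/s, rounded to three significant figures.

2.72

ω₂ = 6.22 rad/s (from 0.99 rev/s).
Differentiating the loop-closure r₂e^{iθ₂}+r₃e^{iθ₃}=r₁+r₄e^{iθ₄} gives r₂ω₂e^{iθ₂}+r₃ω₃e^{iθ₃}=r₄ω₄e^{iθ₄}.
Eliminating the other unknown: ω₄ = r₂ω₂ sin(θ₂−θ₃) / [r₄ sin(θ₄−θ₃)].
Numerator sine = +0.58920; denominator sine = +0.95319.
Result = 0.0231·6.22·(+0.58920) / (0.0327·(+0.95319)) = +2.7162 rad/s; magnitude 2.7162 rad/s.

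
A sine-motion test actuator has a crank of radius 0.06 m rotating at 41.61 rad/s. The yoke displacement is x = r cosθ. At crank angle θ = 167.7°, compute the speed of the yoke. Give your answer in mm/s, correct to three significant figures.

ω = 41.61 rad/s
x = r cosθ ⇒ ẋ = −rω sinθ.
|v| = rω|sinθ| = 0.06·41.61·|sin 167.7°| = 0.53185 m/s = 531.85 mm/s.

532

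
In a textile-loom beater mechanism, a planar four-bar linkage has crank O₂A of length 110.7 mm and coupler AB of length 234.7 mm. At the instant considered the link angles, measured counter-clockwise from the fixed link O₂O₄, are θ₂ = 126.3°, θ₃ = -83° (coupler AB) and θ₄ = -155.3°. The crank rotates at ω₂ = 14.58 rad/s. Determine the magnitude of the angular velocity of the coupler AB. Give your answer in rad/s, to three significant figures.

7.07

ω₂ = 14.58 rad/s
Differentiating the loop-closure r₂e^{iθ₂}+r₃e^{iθ₃}=r₁+r₄e^{iθ₄} gives r₂ω₂e^{iθ₂}+r₃ω₃e^{iθ₃}=r₄ω₄e^{iθ₄}.
Eliminating the other unknown: ω₃ = r₂ω₂ sin(θ₄−θ₂) / [r₃ sin(θ₃−θ₄)].
Numerator sine = +0.97958; denominator sine = +0.95266.
Result = 0.1107·14.58·(+0.97958) / (0.2347·(+0.95266)) = +7.0712 rad/s; magnitude 7.0712 rad/s.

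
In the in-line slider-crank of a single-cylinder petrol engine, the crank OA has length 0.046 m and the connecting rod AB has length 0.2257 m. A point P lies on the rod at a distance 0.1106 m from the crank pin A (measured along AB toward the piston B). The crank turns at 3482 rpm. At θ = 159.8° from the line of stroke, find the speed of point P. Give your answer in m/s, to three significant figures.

ω = 364.6 rad/s.  Crank-pin speed |V_A| = rω = 16.773 m/s, perpendicular to OA.
Rod angle: sinφ = −(r/L) sinθ ⇒ φ = -4.036°; ω_rod = −rω cosθ/√(L²−r²sin²θ) = +69.919 rad/s.
V_P = V_A + ω_rod × AP, with AP = 0.1106 m along the rod.
Components: V_Px = −rω sinθ − a·ω_rod·sinφ = -5.2475 m/s;  V_Py = rω cosθ + a·ω_rod·cosφ = -8.0277 m/s.
|V_P| = √(V_Px² + V_Py²) = 9.5906 m/s.

9.59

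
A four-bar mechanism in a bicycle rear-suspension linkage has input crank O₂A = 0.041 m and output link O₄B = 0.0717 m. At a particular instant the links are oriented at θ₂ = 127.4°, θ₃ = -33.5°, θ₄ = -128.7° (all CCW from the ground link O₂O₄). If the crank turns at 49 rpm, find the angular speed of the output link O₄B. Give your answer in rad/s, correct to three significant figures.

0.964

ω₂ = 5.131 rad/s (from 49 rpm).
Differentiating the loop-closure r₂e^{iθ₂}+r₃e^{iθ₃}=r₁+r₄e^{iθ₄} gives r₂ω₂e^{iθ₂}+r₃ω₃e^{iθ₃}=r₄ω₄e^{iθ₄}.
Eliminating the other unknown: ω₄ = r₂ω₂ sin(θ₂−θ₃) / [r₄ sin(θ₄−θ₃)].
Numerator sine = +0.32722; denominator sine = -0.99588.
Result = 0.041·5.131·(+0.32722) / (0.0717·(-0.99588)) = -0.96409 rad/s; magnitude 0.96409 rad/s.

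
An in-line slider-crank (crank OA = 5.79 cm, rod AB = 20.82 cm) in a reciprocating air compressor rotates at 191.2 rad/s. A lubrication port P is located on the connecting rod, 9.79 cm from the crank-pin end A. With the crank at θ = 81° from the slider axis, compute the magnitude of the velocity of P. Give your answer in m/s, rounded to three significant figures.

11.2

ω = 191.2 rad/s.  Crank-pin speed |V_A| = rω = 11.07 m/s, perpendicular to OA.
Rod angle: sinφ = −(r/L) sinθ ⇒ φ = -15.943°; ω_rod = −rω cosθ/√(L²−r²sin²θ) = -8.6507 rad/s.
V_P = V_A + ω_rod × AP, with AP = 0.0979 m along the rod.
Components: V_Px = −rω sinθ − a·ω_rod·sinφ = -11.167 m/s;  V_Py = rω cosθ + a·ω_rod·cosφ = +0.91747 m/s.
|V_P| = √(V_Px² + V_Py²) = 11.204 m/s.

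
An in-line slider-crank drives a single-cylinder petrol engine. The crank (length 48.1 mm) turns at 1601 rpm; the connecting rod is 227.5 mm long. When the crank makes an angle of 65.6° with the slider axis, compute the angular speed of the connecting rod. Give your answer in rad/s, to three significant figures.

ω = 167.7 rad/s (converted from 1601 rpm).
The rod makes angle φ with the slider axis where L sinφ = r sinθ; differentiating, L cosφ·φ̇ = r ω cosθ.
L cosφ = √(L² − r² sin²θ) = 0.22324 m.
|ω_rod| = r ω |cosθ| / √(L² − r² sin²θ) = 0.0481·167.7·0.41310/0.22324 = 14.923 rad/s.

14.9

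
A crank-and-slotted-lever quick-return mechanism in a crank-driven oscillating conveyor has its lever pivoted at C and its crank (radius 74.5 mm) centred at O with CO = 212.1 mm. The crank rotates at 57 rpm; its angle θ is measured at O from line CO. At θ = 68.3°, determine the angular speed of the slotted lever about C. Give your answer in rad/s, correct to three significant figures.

1.09

ω = 5.969 rad/s (from 57 rpm).
Crank pin A relative to C: A = (d + r cosθ, r sinθ); lever angle φ = atan2(r sinθ, d + r cosθ).
Differentiating tanφ: φ̇ = rω(d cosθ + r)/(d² + r² + 2dr cosθ).
d² + r² + 2dr cosθ = |CA|² = 0.0622217 m²;  d cosθ + r = +0.15292 m.
|ω_lever| = |0.0745·5.969·+0.15292| / 0.0622217 = 1.0929 rad/s.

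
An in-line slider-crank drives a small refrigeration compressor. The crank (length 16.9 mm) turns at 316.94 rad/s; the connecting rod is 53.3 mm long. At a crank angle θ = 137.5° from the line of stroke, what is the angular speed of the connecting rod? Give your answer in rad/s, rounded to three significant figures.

75.9

ω = 316.9 rad/s
The rod makes angle φ with the slider axis where L sinφ = r sinθ; differentiating, L cosφ·φ̇ = r ω cosθ.
L cosφ = √(L² − r² sin²θ) = 0.052063 m.
|ω_rod| = r ω |cosθ| / √(L² − r² sin²θ) = 0.0169·316.9·0.73728/0.052063 = 75.852 rad/s.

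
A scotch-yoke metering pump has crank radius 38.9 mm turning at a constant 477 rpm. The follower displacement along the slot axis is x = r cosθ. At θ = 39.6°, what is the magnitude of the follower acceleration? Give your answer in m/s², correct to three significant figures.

ω = 49.95 rad/s (from 477 rpm).
x = r cosθ ⇒ ẍ = −rω² cosθ (ω constant).
|a| = rω²|cosθ| = 0.0389·(49.95)²·|cos 39.6°| = 74.787 m/s².

74.8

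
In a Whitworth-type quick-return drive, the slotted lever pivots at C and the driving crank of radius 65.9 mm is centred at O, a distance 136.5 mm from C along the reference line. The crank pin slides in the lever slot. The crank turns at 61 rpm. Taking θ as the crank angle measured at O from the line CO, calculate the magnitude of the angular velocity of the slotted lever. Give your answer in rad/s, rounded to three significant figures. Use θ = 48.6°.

1.89

ω = 6.388 rad/s (from 61 rpm).
Crank pin A relative to C: A = (d + r cosθ, r sinθ); lever angle φ = atan2(r sinθ, d + r cosθ).
Differentiating tanφ: φ̇ = rω(d cosθ + r)/(d² + r² + 2dr cosθ).
d² + r² + 2dr cosθ = |CA|² = 0.0348725 m²;  d cosθ + r = +0.15617 m.
|ω_lever| = |0.0659·6.388·+0.15617| / 0.0348725 = 1.8852 rad/s.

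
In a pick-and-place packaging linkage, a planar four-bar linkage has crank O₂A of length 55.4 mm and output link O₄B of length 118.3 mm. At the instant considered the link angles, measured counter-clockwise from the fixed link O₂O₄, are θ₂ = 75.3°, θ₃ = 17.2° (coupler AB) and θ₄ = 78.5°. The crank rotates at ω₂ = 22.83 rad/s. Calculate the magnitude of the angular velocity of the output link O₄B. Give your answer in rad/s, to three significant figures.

ω₂ = 22.83 rad/s
Differentiating the loop-closure r₂e^{iθ₂}+r₃e^{iθ₃}=r₁+r₄e^{iθ₄} gives r₂ω₂e^{iθ₂}+r₃ω₃e^{iθ₃}=r₄ω₄e^{iθ₄}.
Eliminating the other unknown: ω₄ = r₂ω₂ sin(θ₂−θ₃) / [r₄ sin(θ₄−θ₃)].
Numerator sine = +0.84897; denominator sine = +0.87715.
Result = 0.0554·22.83·(+0.84897) / (0.1183·(+0.87715)) = +10.348 rad/s; magnitude 10.348 rad/s.

10.3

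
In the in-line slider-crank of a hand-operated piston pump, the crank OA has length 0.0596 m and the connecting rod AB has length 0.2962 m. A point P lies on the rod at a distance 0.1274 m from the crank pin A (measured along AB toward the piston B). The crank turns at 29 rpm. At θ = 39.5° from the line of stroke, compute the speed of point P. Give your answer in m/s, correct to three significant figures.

ω = 3.037 rad/s.  Crank-pin speed |V_A| = rω = 0.181 m/s, perpendicular to OA.
Rod angle: sinφ = −(r/L) sinθ ⇒ φ = -7.353°; ω_rod = −rω cosθ/√(L²−r²sin²θ) = -0.47542 rad/s.
V_P = V_A + ω_rod × AP, with AP = 0.1274 m along the rod.
Components: V_Px = −rω sinθ − a·ω_rod·sinφ = -0.12288 m/s;  V_Py = rω cosθ + a·ω_rod·cosφ = +0.079591 m/s.
|V_P| = √(V_Px² + V_Py²) = 0.14641 m/s.

0.146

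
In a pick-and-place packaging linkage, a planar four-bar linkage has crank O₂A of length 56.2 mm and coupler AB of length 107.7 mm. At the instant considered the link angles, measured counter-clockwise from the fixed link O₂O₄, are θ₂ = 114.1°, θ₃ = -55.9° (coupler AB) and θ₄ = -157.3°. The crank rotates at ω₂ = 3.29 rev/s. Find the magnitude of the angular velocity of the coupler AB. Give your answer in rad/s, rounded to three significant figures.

ω₂ = 20.67 rad/s (from 3.29 rev/s).
Differentiating the loop-closure r₂e^{iθ₂}+r₃e^{iθ₃}=r₁+r₄e^{iθ₄} gives r₂ω₂e^{iθ₂}+r₃ω₃e^{iθ₃}=r₄ω₄e^{iθ₄}.
Eliminating the other unknown: ω₃ = r₂ω₂ sin(θ₄−θ₂) / [r₃ sin(θ₃−θ₄)].
Numerator sine = +0.99970; denominator sine = +0.98027.
Result = 0.0562·20.67·(+0.99970) / (0.1077·(+0.98027)) = +11.001 rad/s; magnitude 11.001 rad/s.

11.0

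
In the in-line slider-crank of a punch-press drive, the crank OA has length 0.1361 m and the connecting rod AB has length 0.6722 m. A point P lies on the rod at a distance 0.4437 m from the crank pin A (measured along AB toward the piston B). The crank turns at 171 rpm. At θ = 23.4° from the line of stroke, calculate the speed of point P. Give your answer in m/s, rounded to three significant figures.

1.33

ω = 17.91 rad/s.  Crank-pin speed |V_A| = rω = 2.4372 m/s, perpendicular to OA.
Rod angle: sinφ = −(r/L) sinθ ⇒ φ = -4.612°; ω_rod = −rω cosθ/√(L²−r²sin²θ) = -3.3383 rad/s.
V_P = V_A + ω_rod × AP, with AP = 0.4437 m along the rod.
Components: V_Px = −rω sinθ − a·ω_rod·sinφ = -1.087 m/s;  V_Py = rω cosθ + a·ω_rod·cosφ = +0.76032 m/s.
|V_P| = √(V_Px² + V_Py²) = 1.3265 m/s.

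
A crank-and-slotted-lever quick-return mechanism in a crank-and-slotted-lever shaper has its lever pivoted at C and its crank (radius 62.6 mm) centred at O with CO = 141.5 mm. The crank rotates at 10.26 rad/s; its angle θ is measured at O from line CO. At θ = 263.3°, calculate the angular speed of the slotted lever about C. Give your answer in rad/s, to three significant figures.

ω = 10.26 rad/s
Crank pin A relative to C: A = (d + r cosθ, r sinθ); lever angle φ = atan2(r sinθ, d + r cosθ).
Differentiating tanφ: φ̇ = rω(d cosθ + r)/(d² + r² + 2dr cosθ).
d² + r² + 2dr cosθ = |CA|² = 0.0218741 m²;  d cosθ + r = +0.046091 m.
|ω_lever| = |0.0626·10.26·+0.046091| / 0.0218741 = 1.3533 rad/s.

1.35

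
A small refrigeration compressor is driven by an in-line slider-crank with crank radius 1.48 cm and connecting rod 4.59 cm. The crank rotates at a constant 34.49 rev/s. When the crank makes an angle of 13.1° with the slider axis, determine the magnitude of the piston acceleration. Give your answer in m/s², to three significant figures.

880

ω = 2π·34.5 = 216.7 rad/s
x(θ) = r cosθ + √(L² − r² sin²θ); with ω constant, a = ω²·d²x/dθ².
d²x/dθ² = −r cosθ − r²(cos2θ)/√u − r⁴ sin²2θ/(4u^{3/2}),  u = L² − r² sin²θ = 0.00209556 m².
Substituting r = 0.0148 m, L = 0.0459 m, θ = 13.1°: d²x/dθ² = -0.018733 m.
a = ω²·d²x/dθ² = (216.7)²·(-0.018733) = -879.72 m/s²;  |a| = 879.72 m/s².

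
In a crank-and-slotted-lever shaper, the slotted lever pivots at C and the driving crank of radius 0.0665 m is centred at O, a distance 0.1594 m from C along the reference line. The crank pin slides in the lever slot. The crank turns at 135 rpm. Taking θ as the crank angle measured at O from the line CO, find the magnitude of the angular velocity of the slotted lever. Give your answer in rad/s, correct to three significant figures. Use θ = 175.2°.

9.97

ω = 14.14 rad/s (from 135 rpm).
Crank pin A relative to C: A = (d + r cosθ, r sinθ); lever angle φ = atan2(r sinθ, d + r cosθ).
Differentiating tanφ: φ̇ = rω(d cosθ + r)/(d² + r² + 2dr cosθ).
d² + r² + 2dr cosθ = |CA|² = 0.00870476 m²;  d cosθ + r = -0.092341 m.
|ω_lever| = |0.0665·14.14·-0.092341| / 0.00870476 = 9.9729 rad/s.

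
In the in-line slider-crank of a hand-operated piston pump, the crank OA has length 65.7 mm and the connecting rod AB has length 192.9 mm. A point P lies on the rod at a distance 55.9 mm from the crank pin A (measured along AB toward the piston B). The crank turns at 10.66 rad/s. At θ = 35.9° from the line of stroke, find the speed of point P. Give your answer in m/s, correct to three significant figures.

0.600

ω = 10.66 rad/s.  Crank-pin speed |V_A| = rω = 0.70036 m/s, perpendicular to OA.
Rod angle: sinφ = −(r/L) sinθ ⇒ φ = -11.520°; ω_rod = −rω cosθ/√(L²−r²sin²θ) = -3.0015 rad/s.
V_P = V_A + ω_rod × AP, with AP = 0.0559 m along the rod.
Components: V_Px = −rω sinθ − a·ω_rod·sinφ = -0.44418 m/s;  V_Py = rω cosθ + a·ω_rod·cosφ = +0.40292 m/s.
|V_P| = √(V_Px² + V_Py²) = 0.5997 m/s.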